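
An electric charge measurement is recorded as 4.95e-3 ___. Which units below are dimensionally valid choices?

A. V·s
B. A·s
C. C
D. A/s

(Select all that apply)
B, C

electric charge has SI base units: A * s

Checking each option against A * s:
  A. V·s: ✗ does not match
  B. A·s: ✓ matches
  C. C: ✓ matches
  D. A/s: ✗ does not match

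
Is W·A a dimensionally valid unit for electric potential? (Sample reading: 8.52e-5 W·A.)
No

electric potential has SI base units: kg * m^2 / (A * s^3)
W·A does NOT reduce to kg * m^2 / (A * s^3); a valid unit for electric potential would be e.g. V.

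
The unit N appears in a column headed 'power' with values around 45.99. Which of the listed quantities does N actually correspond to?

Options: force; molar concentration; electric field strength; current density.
force

power should have units dimensionally equivalent to kg * m^2 / s^3 (e.g. W).
The given unit 'N' reduces to kg * m / s^2. Of the listed options, that is the dimensionality of force.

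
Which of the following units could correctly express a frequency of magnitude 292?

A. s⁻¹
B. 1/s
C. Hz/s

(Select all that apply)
A, B

frequency has SI base units: 1 / s

Checking each option against 1 / s:
  A. s⁻¹: ✓ matches
  B. 1/s: ✓ matches
  C. Hz/s: ✗ does not match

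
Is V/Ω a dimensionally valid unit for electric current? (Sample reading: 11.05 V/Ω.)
Yes

electric current has SI base units: A
V/Ω reduces to the same SI base units, so it is a valid unit for electric current.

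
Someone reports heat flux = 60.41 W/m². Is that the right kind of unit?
Yes

heat flux has SI base units: kg / s^3
W/m² reduces to the same SI base units, so it is a valid unit for heat flux.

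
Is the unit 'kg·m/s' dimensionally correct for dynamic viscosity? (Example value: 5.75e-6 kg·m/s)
No

dynamic viscosity has SI base units: kg / (m * s)
kg·m/s does NOT reduce to kg / (m * s); a valid unit for dynamic viscosity would be e.g. Pa·s.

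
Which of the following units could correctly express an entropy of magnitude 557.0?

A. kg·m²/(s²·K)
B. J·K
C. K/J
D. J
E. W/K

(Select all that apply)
A

entropy has SI base units: kg * m^2 / (s^2 * K)

Checking each option against kg * m^2 / (s^2 * K):
  A. kg·m²/(s²·K): ✓ matches
  B. J·K: ✗ does not match
  C. K/J: ✗ does not match
  D. J: ✗ does not match
  E. W/K: ✗ does not match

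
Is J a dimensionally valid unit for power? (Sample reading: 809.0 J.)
No

power has SI base units: kg * m^2 / s^3
J does NOT reduce to kg * m^2 / s^3; a valid unit for power would be e.g. W.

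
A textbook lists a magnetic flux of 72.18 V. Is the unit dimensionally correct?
No

magnetic flux has SI base units: kg * m^2 / (A * s^2)
V does NOT reduce to kg * m^2 / (A * s^2); a valid unit for magnetic flux would be e.g. Wb.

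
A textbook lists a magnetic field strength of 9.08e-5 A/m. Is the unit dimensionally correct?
Yes

magnetic field strength has SI base units: A / m
A/m reduces to the same SI base units, so it is a valid unit for magnetic field strength.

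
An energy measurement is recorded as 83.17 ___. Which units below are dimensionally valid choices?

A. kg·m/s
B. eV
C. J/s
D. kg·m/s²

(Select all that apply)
B

energy has SI base units: kg * m^2 / s^2

Checking each option against kg * m^2 / s^2:
  A. kg·m/s: ✗ does not match
  B. eV: ✓ matches
  C. J/s: ✗ does not match
  D. kg·m/s²: ✗ does not match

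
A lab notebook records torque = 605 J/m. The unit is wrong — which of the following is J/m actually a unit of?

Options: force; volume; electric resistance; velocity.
force

torque should have units dimensionally equivalent to kg * m^2 / s^2 (e.g. N·m).
The given unit 'J/m' reduces to kg * m / s^2. Of the listed options, that is the dimensionality of force.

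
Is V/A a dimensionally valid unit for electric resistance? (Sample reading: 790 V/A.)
Yes

electric resistance has SI base units: kg * m^2 / (A^2 * s^3)
V/A reduces to the same SI base units, so it is a valid unit for electric resistance.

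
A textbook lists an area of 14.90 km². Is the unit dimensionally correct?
Yes

area has SI base units: m^2
km² reduces to the same SI base units, so it is a valid unit for area.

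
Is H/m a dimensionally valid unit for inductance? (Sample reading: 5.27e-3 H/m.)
No

inductance has SI base units: kg * m^2 / (A^2 * s^2)
H/m does NOT reduce to kg * m^2 / (A^2 * s^2); a valid unit for inductance would be e.g. H.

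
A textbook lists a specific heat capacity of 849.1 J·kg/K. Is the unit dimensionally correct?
No

specific heat capacity has SI base units: m^2 / (s^2 * K)
J·kg/K does NOT reduce to m^2 / (s^2 * K); a valid unit for specific heat capacity would be e.g. J/(kg·K).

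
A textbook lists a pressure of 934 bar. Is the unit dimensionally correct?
Yes

pressure has SI base units: kg / (m * s^2)
bar reduces to the same SI base units, so it is a valid unit for pressure.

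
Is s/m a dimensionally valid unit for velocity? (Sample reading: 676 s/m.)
No

velocity has SI base units: m / s
s/m does NOT reduce to m / s; a valid unit for velocity would be e.g. m/s.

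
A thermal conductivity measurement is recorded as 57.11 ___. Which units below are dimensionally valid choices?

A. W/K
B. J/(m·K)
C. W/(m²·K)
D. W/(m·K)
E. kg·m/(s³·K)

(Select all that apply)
D, E

thermal conductivity has SI base units: kg * m / (s^3 * K)

Checking each option against kg * m / (s^3 * K):
  A. W/K: ✗ does not match
  B. J/(m·K): ✗ does not match
  C. W/(m²·K): ✗ does not match
  D. W/(m·K): ✓ matches
  E. kg·m/(s³·K): ✓ matches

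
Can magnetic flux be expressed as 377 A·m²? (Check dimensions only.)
No

magnetic flux has SI base units: kg * m^2 / (A * s^2)
A·m² does NOT reduce to kg * m^2 / (A * s^2); a valid unit for magnetic flux would be e.g. Wb.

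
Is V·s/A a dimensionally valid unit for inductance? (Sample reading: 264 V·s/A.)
Yes

inductance has SI base units: kg * m^2 / (A^2 * s^2)
V·s/A reduces to the same SI base units, so it is a valid unit for inductance.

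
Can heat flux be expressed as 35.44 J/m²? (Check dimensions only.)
No

heat flux has SI base units: kg / s^3
J/m² does NOT reduce to kg / s^3; a valid unit for heat flux would be e.g. W/m².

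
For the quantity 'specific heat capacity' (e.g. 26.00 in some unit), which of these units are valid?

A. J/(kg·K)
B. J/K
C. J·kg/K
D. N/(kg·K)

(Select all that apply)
A

specific heat capacity has SI base units: m^2 / (s^2 * K)

Checking each option against m^2 / (s^2 * K):
  A. J/(kg·K): ✓ matches
  B. J/K: ✗ does not match
  C. J·kg/K: ✗ does not match
  D. N/(kg·K): ✗ does not match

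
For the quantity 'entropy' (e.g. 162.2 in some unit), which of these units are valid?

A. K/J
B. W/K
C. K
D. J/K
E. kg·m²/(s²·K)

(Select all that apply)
D, E

entropy has SI base units: kg * m^2 / (s^2 * K)

Checking each option against kg * m^2 / (s^2 * K):
  A. K/J: ✗ does not match
  B. W/K: ✗ does not match
  C. K: ✗ does not match
  D. J/K: ✓ matches
  E. kg·m²/(s²·K): ✓ matches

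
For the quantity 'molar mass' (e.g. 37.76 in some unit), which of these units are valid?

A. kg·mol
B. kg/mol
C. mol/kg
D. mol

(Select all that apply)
B

molar mass has SI base units: kg / mol

Checking each option against kg / mol:
  A. kg·mol: ✗ does not match
  B. kg/mol: ✓ matches
  C. mol/kg: ✗ does not match
  D. mol: ✗ does not match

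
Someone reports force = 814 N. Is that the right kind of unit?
Yes

force has SI base units: kg * m / s^2
N reduces to the same SI base units, so it is a valid unit for force.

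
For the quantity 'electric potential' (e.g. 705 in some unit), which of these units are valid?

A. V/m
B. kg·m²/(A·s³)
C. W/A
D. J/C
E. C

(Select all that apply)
B, C, D

electric potential has SI base units: kg * m^2 / (A * s^3)

Checking each option against kg * m^2 / (A * s^3):
  A. V/m: ✗ does not match
  B. kg·m²/(A·s³): ✓ matches
  C. W/A: ✓ matches
  D. J/C: ✓ matches
  E. C: ✗ does not match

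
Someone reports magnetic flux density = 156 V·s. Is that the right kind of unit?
No

magnetic flux density has SI base units: kg / (A * s^2)
V·s does NOT reduce to kg / (A * s^2); a valid unit for magnetic flux density would be e.g. T.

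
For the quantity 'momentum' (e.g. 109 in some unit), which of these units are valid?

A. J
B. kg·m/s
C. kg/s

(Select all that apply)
B

momentum has SI base units: kg * m / s

Checking each option against kg * m / s:
  A. J: ✗ does not match
  B. kg·m/s: ✓ matches
  C. kg/s: ✗ does not match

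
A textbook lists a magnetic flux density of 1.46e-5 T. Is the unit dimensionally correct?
Yes

magnetic flux density has SI base units: kg / (A * s^2)
T reduces to the same SI base units, so it is a valid unit for magnetic flux density.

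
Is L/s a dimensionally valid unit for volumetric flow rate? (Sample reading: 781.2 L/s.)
Yes

volumetric flow rate has SI base units: m^3 / s
L/s reduces to the same SI base units, so it is a valid unit for volumetric flow rate.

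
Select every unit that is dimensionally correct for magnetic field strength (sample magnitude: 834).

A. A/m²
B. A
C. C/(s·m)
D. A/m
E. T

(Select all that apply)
C, D

magnetic field strength has SI base units: A / m

Checking each option against A / m:
  A. A/m²: ✗ does not match
  B. A: ✗ does not match
  C. C/(s·m): ✓ matches
  D. A/m: ✓ matches
  E. T: ✗ does not match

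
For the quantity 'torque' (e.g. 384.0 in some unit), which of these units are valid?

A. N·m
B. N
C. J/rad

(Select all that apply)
A, C

torque has SI base units: kg * m^2 / s^2

Checking each option against kg * m^2 / s^2:
  A. N·m: ✓ matches
  B. N: ✗ does not match
  C. J/rad: ✓ matches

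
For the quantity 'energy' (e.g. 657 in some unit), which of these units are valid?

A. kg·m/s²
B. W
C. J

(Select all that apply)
C

energy has SI base units: kg * m^2 / s^2

Checking each option against kg * m^2 / s^2:
  A. kg·m/s²: ✗ does not match
  B. W: ✗ does not match
  C. J: ✓ matches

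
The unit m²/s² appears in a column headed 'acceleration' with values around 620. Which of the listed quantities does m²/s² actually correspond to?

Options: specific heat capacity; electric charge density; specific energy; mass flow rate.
specific energy

acceleration should have units dimensionally equivalent to m / s^2 (e.g. m/s²).
The given unit 'm²/s²' reduces to m^2 / s^2. Of the listed options, that is the dimensionality of specific energy.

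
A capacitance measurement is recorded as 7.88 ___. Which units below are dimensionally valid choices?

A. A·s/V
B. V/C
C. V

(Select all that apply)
A

capacitance has SI base units: A^2 * s^4 / (kg * m^2)

Checking each option against A^2 * s^4 / (kg * m^2):
  A. A·s/V: ✓ matches
  B. V/C: ✗ does not match
  C. V: ✗ does not match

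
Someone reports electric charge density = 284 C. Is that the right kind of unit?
No

electric charge density has SI base units: A * s / m^3
C does NOT reduce to A * s / m^3; a valid unit for electric charge density would be e.g. C/m³.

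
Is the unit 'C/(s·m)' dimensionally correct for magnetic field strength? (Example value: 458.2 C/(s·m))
Yes

magnetic field strength has SI base units: A / m
C/(s·m) reduces to the same SI base units, so it is a valid unit for magnetic field strength.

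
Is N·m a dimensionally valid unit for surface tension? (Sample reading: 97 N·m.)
No

surface tension has SI base units: kg / s^2
N·m does NOT reduce to kg / s^2; a valid unit for surface tension would be e.g. N/m.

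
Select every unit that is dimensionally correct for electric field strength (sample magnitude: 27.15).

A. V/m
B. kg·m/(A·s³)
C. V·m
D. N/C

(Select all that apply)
A, B, D

electric field strength has SI base units: kg * m / (A * s^3)

Checking each option against kg * m / (A * s^3):
  A. V/m: ✓ matches
  B. kg·m/(A·s³): ✓ matches
  C. V·m: ✗ does not match
  D. N/C: ✓ matches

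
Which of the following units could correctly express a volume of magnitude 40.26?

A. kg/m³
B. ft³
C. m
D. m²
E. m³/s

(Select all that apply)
B

volume has SI base units: m^3

Checking each option against m^3:
  A. kg/m³: ✗ does not match
  B. ft³: ✓ matches
  C. m: ✗ does not match
  D. m²: ✗ does not match
  E. m³/s: ✗ does not match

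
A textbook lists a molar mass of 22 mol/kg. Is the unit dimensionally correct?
No

molar mass has SI base units: kg / mol
mol/kg does NOT reduce to kg / mol; a valid unit for molar mass would be e.g. kg/mol.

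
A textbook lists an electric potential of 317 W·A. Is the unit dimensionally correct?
No

electric potential has SI base units: kg * m^2 / (A * s^3)
W·A does NOT reduce to kg * m^2 / (A * s^3); a valid unit for electric potential would be e.g. V.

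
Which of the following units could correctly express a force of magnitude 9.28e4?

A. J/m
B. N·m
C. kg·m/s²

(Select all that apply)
A, C

force has SI base units: kg * m / s^2

Checking each option against kg * m / s^2:
  A. J/m: ✓ matches
  B. N·m: ✗ does not match
  C. kg·m/s²: ✓ matches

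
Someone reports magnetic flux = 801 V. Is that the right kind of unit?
No

magnetic flux has SI base units: kg * m^2 / (A * s^2)
V does NOT reduce to kg * m^2 / (A * s^2); a valid unit for magnetic flux would be e.g. Wb.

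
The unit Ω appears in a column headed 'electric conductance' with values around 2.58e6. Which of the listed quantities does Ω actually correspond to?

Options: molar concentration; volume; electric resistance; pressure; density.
electric resistance

electric conductance should have units dimensionally equivalent to A^2 * s^3 / (kg * m^2) (e.g. S).
The given unit 'Ω' reduces to kg * m^2 / (A^2 * s^3). Of the listed options, that is the dimensionality of electric resistance.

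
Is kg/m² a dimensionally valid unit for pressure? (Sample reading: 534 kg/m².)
No

pressure has SI base units: kg / (m * s^2)
kg/m² does NOT reduce to kg / (m * s^2); a valid unit for pressure would be e.g. Pa.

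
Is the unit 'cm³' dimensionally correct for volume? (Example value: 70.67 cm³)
Yes

volume has SI base units: m^3
cm³ reduces to the same SI base units, so it is a valid unit for volume.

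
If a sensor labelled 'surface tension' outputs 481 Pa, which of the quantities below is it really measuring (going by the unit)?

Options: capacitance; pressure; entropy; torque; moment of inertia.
pressure

surface tension should have units dimensionally equivalent to kg / s^2 (e.g. N/m).
The given unit 'Pa' reduces to kg / (m * s^2). Of the listed options, that is the dimensionality of pressure.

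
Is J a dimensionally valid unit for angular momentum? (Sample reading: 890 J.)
No

angular momentum has SI base units: kg * m^2 / s
J does NOT reduce to kg * m^2 / s; a valid unit for angular momentum would be e.g. kg·m²/s.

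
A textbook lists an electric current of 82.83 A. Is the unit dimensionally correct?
Yes

electric current has SI base units: A
A reduces to the same SI base units, so it is a valid unit for electric current.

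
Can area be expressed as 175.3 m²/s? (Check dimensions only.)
No

area has SI base units: m^2
m²/s does NOT reduce to m^2; a valid unit for area would be e.g. m².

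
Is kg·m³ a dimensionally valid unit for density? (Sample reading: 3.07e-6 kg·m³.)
No

density has SI base units: kg / m^3
kg·m³ does NOT reduce to kg / m^3; a valid unit for density would be e.g. kg/m³.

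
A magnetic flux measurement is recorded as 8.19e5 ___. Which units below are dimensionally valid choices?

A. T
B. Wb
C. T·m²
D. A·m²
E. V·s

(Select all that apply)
B, C, E

magnetic flux has SI base units: kg * m^2 / (A * s^2)

Checking each option against kg * m^2 / (A * s^2):
  A. T: ✗ does not match
  B. Wb: ✓ matches
  C. T·m²: ✓ matches
  D. A·m²: ✗ does not match
  E. V·s: ✓ matches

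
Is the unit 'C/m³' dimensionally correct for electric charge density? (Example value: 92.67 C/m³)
Yes

electric charge density has SI base units: A * s / m^3
C/m³ reduces to the same SI base units, so it is a valid unit for electric charge density.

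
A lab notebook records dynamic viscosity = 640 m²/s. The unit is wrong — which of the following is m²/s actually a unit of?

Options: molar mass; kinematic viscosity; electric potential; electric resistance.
kinematic viscosity

dynamic viscosity should have units dimensionally equivalent to kg / (m * s) (e.g. Pa·s).
The given unit 'm²/s' reduces to m^2 / s. Of the listed options, that is the dimensionality of kinematic viscosity.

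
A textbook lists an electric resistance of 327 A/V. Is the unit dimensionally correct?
No

electric resistance has SI base units: kg * m^2 / (A^2 * s^3)
A/V does NOT reduce to kg * m^2 / (A^2 * s^3); a valid unit for electric resistance would be e.g. Ω.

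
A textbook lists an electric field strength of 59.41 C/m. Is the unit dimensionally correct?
No

electric field strength has SI base units: kg * m / (A * s^3)
C/m does NOT reduce to kg * m / (A * s^3); a valid unit for electric field strength would be e.g. V/m.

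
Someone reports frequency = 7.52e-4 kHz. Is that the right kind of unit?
Yes

frequency has SI base units: 1 / s
kHz reduces to the same SI base units, so it is a valid unit for frequency.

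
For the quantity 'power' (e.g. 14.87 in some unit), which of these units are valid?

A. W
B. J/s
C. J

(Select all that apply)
A, B

power has SI base units: kg * m^2 / s^3

Checking each option against kg * m^2 / s^3:
  A. W: ✓ matches
  B. J/s: ✓ matches
  C. J: ✗ does not match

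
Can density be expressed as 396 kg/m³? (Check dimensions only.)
Yes

density has SI base units: kg / m^3
kg/m³ reduces to the same SI base units, so it is a valid unit for density.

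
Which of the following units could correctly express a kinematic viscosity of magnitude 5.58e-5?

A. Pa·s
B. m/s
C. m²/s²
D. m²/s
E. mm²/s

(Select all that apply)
D, E

kinematic viscosity has SI base units: m^2 / s

Checking each option against m^2 / s:
  A. Pa·s: ✗ does not match
  B. m/s: ✗ does not match
  C. m²/s²: ✗ does not match
  D. m²/s: ✓ matches
  E. mm²/s: ✓ matches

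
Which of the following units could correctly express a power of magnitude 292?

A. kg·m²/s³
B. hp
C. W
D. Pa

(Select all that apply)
A, B, C

power has SI base units: kg * m^2 / s^3

Checking each option against kg * m^2 / s^3:
  A. kg·m²/s³: ✓ matches
  B. hp: ✓ matches
  C. W: ✓ matches
  D. Pa: ✗ does not match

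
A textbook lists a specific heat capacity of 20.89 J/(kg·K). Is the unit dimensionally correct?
Yes

specific heat capacity has SI base units: m^2 / (s^2 * K)
J/(kg·K) reduces to the same SI base units, so it is a valid unit for specific heat capacity.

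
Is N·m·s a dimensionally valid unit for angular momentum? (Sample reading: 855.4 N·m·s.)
Yes

angular momentum has SI base units: kg * m^2 / s
N·m·s reduces to the same SI base units, so it is a valid unit for angular momentum.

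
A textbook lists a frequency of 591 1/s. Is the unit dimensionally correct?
Yes

frequency has SI base units: 1 / s
1/s reduces to the same SI base units, so it is a valid unit for frequency.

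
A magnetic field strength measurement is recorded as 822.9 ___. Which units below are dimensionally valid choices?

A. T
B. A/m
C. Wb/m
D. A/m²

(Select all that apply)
B

magnetic field strength has SI base units: A / m

Checking each option against A / m:
  A. T: ✗ does not match
  B. A/m: ✓ matches
  C. Wb/m: ✗ does not match
  D. A/m²: ✗ does not match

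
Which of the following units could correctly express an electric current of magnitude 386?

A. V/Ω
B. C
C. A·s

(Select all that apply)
A

electric current has SI base units: A

Checking each option against A:
  A. V/Ω: ✓ matches
  B. C: ✗ does not match
  C. A·s: ✗ does not match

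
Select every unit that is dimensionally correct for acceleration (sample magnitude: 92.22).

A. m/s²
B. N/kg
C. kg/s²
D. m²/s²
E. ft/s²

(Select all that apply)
A, B, E

acceleration has SI base units: m / s^2

Checking each option against m / s^2:
  A. m/s²: ✓ matches
  B. N/kg: ✓ matches
  C. kg/s²: ✗ does not match
  D. m²/s²: ✗ does not match
  E. ft/s²: ✓ matches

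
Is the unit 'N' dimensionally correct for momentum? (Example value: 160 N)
No

momentum has SI base units: kg * m / s
N does NOT reduce to kg * m / s; a valid unit for momentum would be e.g. kg·m/s.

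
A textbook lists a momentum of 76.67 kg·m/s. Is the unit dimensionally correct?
Yes

momentum has SI base units: kg * m / s
kg·m/s reduces to the same SI base units, so it is a valid unit for momentum.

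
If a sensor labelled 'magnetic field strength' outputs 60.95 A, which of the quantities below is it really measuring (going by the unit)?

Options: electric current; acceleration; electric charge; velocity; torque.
electric current

magnetic field strength should have units dimensionally equivalent to A / m (e.g. A/m).
The given unit 'A' reduces to A. Of the listed options, that is the dimensionality of electric current.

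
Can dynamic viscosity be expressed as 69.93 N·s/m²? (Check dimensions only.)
Yes

dynamic viscosity has SI base units: kg / (m * s)
N·s/m² reduces to the same SI base units, so it is a valid unit for dynamic viscosity.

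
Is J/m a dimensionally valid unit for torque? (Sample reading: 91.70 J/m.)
No

torque has SI base units: kg * m^2 / s^2
J/m does NOT reduce to kg * m^2 / s^2; a valid unit for torque would be e.g. N·m.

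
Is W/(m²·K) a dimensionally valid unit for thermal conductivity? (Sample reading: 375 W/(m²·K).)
No

thermal conductivity has SI base units: kg * m / (s^3 * K)
W/(m²·K) does NOT reduce to kg * m / (s^3 * K); a valid unit for thermal conductivity would be e.g. W/(m·K).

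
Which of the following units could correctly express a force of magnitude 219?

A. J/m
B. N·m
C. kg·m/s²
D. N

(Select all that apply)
A, C, D

force has SI base units: kg * m / s^2

Checking each option against kg * m / s^2:
  A. J/m: ✓ matches
  B. N·m: ✗ does not match
  C. kg·m/s²: ✓ matches
  D. N: ✓ matches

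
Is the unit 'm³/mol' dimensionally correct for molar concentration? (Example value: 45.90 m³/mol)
No

molar concentration has SI base units: mol / m^3
m³/mol does NOT reduce to mol / m^3; a valid unit for molar concentration would be e.g. mol/m³.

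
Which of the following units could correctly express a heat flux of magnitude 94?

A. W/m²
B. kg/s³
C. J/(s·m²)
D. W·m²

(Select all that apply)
A, B, C

heat flux has SI base units: kg / s^3

Checking each option against kg / s^3:
  A. W/m²: ✓ matches
  B. kg/s³: ✓ matches
  C. J/(s·m²): ✓ matches
  D. W·m²: ✗ does not match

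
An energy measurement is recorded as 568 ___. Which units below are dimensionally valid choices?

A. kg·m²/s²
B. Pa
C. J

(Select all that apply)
A, C

energy has SI base units: kg * m^2 / s^2

Checking each option against kg * m^2 / s^2:
  A. kg·m²/s²: ✓ matches
  B. Pa: ✗ does not match
  C. J: ✓ matches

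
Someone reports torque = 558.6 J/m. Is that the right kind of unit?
No

torque has SI base units: kg * m^2 / s^2
J/m does NOT reduce to kg * m^2 / s^2; a valid unit for torque would be e.g. N·m.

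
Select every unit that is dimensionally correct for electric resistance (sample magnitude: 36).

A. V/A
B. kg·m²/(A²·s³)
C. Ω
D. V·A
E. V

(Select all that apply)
A, B, C

electric resistance has SI base units: kg * m^2 / (A^2 * s^3)

Checking each option against kg * m^2 / (A^2 * s^3):
  A. V/A: ✓ matches
  B. kg·m²/(A²·s³): ✓ matches
  C. Ω: ✓ matches
  D. V·A: ✗ does not match
  E. V: ✗ does not match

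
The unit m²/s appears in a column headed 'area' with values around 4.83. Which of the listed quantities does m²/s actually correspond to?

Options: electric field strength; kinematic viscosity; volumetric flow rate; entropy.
kinematic viscosity

area should have units dimensionally equivalent to m^2 (e.g. m²).
The given unit 'm²/s' reduces to m^2 / s. Of the listed options, that is the dimensionality of kinematic viscosity.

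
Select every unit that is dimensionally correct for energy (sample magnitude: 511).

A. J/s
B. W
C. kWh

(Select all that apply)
C

energy has SI base units: kg * m^2 / s^2

Checking each option against kg * m^2 / s^2:
  A. J/s: ✗ does not match
  B. W: ✗ does not match
  C. kWh: ✓ matches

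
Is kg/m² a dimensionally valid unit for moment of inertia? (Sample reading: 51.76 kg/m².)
No

moment of inertia has SI base units: kg * m^2
kg/m² does NOT reduce to kg * m^2; a valid unit for moment of inertia would be e.g. kg·m².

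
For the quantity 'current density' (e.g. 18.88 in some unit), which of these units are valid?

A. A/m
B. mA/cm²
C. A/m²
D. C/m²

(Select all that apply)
B, C

current density has SI base units: A / m^2

Checking each option against A / m^2:
  A. A/m: ✗ does not match
  B. mA/cm²: ✓ matches
  C. A/m²: ✓ matches
  D. C/m²: ✗ does not match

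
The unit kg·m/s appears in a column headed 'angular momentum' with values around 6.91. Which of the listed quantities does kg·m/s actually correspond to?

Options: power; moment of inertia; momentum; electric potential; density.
momentum

angular momentum should have units dimensionally equivalent to kg * m^2 / s (e.g. kg·m²/s).
The given unit 'kg·m/s' reduces to kg * m / s. Of the listed options, that is the dimensionality of momentum.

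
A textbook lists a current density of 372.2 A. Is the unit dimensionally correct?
No

current density has SI base units: A / m^2
A does NOT reduce to A / m^2; a valid unit for current density would be e.g. A/m².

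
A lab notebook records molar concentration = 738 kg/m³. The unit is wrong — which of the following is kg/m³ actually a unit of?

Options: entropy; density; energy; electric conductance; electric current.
density

molar concentration should have units dimensionally equivalent to mol / m^3 (e.g. mol/m³).
The given unit 'kg/m³' reduces to kg / m^3. Of the listed options, that is the dimensionality of density.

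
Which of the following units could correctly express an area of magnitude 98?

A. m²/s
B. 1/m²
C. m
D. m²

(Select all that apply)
D

area has SI base units: m^2

Checking each option against m^2:
  A. m²/s: ✗ does not match
  B. 1/m²: ✗ does not match
  C. m: ✗ does not match
  D. m²: ✓ matches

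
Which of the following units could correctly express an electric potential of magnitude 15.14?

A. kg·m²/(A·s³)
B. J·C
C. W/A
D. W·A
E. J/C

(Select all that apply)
A, C, E

electric potential has SI base units: kg * m^2 / (A * s^3)

Checking each option against kg * m^2 / (A * s^3):
  A. kg·m²/(A·s³): ✓ matches
  B. J·C: ✗ does not match
  C. W/A: ✓ matches
  D. W·A: ✗ does not match
  E. J/C: ✓ matches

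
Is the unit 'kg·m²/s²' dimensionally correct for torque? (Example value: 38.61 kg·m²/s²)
Yes

torque has SI base units: kg * m^2 / s^2
kg·m²/s² reduces to the same SI base units, so it is a valid unit for torque.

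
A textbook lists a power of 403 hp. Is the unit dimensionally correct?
Yes

power has SI base units: kg * m^2 / s^3
hp reduces to the same SI base units, so it is a valid unit for power.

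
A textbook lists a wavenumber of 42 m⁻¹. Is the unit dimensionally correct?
Yes

wavenumber has SI base units: 1 / m
m⁻¹ reduces to the same SI base units, so it is a valid unit for wavenumber.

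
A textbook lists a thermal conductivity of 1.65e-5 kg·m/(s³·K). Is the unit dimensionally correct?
Yes

thermal conductivity has SI base units: kg * m / (s^3 * K)
kg·m/(s³·K) reduces to the same SI base units, so it is a valid unit for thermal conductivity.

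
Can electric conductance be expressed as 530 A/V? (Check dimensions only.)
Yes

electric conductance has SI base units: A^2 * s^3 / (kg * m^2)
A/V reduces to the same SI base units, so it is a valid unit for electric conductance.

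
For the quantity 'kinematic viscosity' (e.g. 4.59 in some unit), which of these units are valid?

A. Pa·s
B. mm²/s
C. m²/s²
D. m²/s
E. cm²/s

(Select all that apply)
B, D, E

kinematic viscosity has SI base units: m^2 / s

Checking each option against m^2 / s:
  A. Pa·s: ✗ does not match
  B. mm²/s: ✓ matches
  C. m²/s²: ✗ does not match
  D. m²/s: ✓ matches
  E. cm²/s: ✓ matches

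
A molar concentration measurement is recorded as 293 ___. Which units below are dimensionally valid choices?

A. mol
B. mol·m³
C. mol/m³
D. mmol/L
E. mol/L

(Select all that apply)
C, D, E

molar concentration has SI base units: mol / m^3

Checking each option against mol / m^3:
  A. mol: ✗ does not match
  B. mol·m³: ✗ does not match
  C. mol/m³: ✓ matches
  D. mmol/L: ✓ matches
  E. mol/L: ✓ matches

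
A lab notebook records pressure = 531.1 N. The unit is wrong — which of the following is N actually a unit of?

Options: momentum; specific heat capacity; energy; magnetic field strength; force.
force

pressure should have units dimensionally equivalent to kg / (m * s^2) (e.g. Pa).
The given unit 'N' reduces to kg * m / s^2. Of the listed options, that is the dimensionality of force.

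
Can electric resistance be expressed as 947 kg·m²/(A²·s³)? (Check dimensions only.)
Yes

electric resistance has SI base units: kg * m^2 / (A^2 * s^3)
kg·m²/(A²·s³) reduces to the same SI base units, so it is a valid unit for electric resistance.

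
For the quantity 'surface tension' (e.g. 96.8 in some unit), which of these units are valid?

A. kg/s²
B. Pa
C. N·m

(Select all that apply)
A

surface tension has SI base units: kg / s^2

Checking each option against kg / s^2:
  A. kg/s²: ✓ matches
  B. Pa: ✗ does not match
  C. N·m: ✗ does not match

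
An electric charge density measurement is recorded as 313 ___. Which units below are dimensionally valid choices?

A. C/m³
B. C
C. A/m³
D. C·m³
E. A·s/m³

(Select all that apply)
A, E

electric charge density has SI base units: A * s / m^3

Checking each option against A * s / m^3:
  A. C/m³: ✓ matches
  B. C: ✗ does not match
  C. A/m³: ✗ does not match
  D. C·m³: ✗ does not match
  E. A·s/m³: ✓ matches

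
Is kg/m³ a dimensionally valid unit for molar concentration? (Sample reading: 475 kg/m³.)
No

molar concentration has SI base units: mol / m^3
kg/m³ does NOT reduce to mol / m^3; a valid unit for molar concentration would be e.g. mol/m³.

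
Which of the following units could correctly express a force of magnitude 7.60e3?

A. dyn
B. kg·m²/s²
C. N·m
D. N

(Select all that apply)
A, D

force has SI base units: kg * m / s^2

Checking each option against kg * m / s^2:
  A. dyn: ✓ matches
  B. kg·m²/s²: ✗ does not match
  C. N·m: ✗ does not match
  D. N: ✓ matches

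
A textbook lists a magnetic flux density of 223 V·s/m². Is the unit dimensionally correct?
Yes

magnetic flux density has SI base units: kg / (A * s^2)
V·s/m² reduces to the same SI base units, so it is a valid unit for magnetic flux density.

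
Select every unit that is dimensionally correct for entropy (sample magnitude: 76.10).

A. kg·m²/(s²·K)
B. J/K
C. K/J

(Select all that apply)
A, B

entropy has SI base units: kg * m^2 / (s^2 * K)

Checking each option against kg * m^2 / (s^2 * K):
  A. kg·m²/(s²·K): ✓ matches
  B. J/K: ✓ matches
  C. K/J: ✗ does not match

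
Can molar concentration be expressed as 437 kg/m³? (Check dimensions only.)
No

molar concentration has SI base units: mol / m^3
kg/m³ does NOT reduce to mol / m^3; a valid unit for molar concentration would be e.g. mol/m³.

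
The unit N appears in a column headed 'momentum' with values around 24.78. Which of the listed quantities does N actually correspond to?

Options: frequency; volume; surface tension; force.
force

momentum should have units dimensionally equivalent to kg * m / s (e.g. kg·m/s).
The given unit 'N' reduces to kg * m / s^2. Of the listed options, that is the dimensionality of force.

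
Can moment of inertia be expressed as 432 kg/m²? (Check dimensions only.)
No

moment of inertia has SI base units: kg * m^2
kg/m² does NOT reduce to kg * m^2; a valid unit for moment of inertia would be e.g. kg·m².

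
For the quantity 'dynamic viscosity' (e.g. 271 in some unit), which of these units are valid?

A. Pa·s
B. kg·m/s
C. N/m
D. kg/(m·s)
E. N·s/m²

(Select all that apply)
A, D, E

dynamic viscosity has SI base units: kg / (m * s)

Checking each option against kg / (m * s):
  A. Pa·s: ✓ matches
  B. kg·m/s: ✗ does not match
  C. N/m: ✗ does not match
  D. kg/(m·s): ✓ matches
  E. N·s/m²: ✓ matches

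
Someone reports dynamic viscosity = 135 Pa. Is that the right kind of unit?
No

dynamic viscosity has SI base units: kg / (m * s)
Pa does NOT reduce to kg / (m * s); a valid unit for dynamic viscosity would be e.g. Pa·s.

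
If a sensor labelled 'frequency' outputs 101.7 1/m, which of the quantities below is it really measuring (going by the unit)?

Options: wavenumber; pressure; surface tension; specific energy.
wavenumber

frequency should have units dimensionally equivalent to 1 / s (e.g. Hz).
The given unit '1/m' reduces to 1 / m. Of the listed options, that is the dimensionality of wavenumber.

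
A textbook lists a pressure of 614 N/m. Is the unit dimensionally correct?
No

pressure has SI base units: kg / (m * s^2)
N/m does NOT reduce to kg / (m * s^2); a valid unit for pressure would be e.g. Pa.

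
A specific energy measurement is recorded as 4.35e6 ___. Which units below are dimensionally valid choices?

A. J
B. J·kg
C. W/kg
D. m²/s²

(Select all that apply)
D

specific energy has SI base units: m^2 / s^2

Checking each option against m^2 / s^2:
  A. J: ✗ does not match
  B. J·kg: ✗ does not match
  C. W/kg: ✗ does not match
  D. m²/s²: ✓ matches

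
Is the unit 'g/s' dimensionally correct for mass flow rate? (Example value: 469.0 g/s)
Yes

mass flow rate has SI base units: kg / s
g/s reduces to the same SI base units, so it is a valid unit for mass flow rate.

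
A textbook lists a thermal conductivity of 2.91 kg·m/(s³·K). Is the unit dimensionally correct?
Yes

thermal conductivity has SI base units: kg * m / (s^3 * K)
kg·m/(s³·K) reduces to the same SI base units, so it is a valid unit for thermal conductivity.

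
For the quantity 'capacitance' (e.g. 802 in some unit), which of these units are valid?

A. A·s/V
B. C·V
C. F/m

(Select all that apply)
A

capacitance has SI base units: A^2 * s^4 / (kg * m^2)

Checking each option against A^2 * s^4 / (kg * m^2):
  A. A·s/V: ✓ matches
  B. C·V: ✗ does not match
  C. F/m: ✗ does not match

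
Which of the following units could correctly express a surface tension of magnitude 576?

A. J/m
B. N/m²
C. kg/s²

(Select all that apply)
C

surface tension has SI base units: kg / s^2

Checking each option against kg / s^2:
  A. J/m: ✗ does not match
  B. N/m²: ✗ does not match
  C. kg/s²: ✓ matches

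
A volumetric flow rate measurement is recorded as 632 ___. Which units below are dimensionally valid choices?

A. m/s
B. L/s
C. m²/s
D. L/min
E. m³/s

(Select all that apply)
B, D, E

volumetric flow rate has SI base units: m^3 / s

Checking each option against m^3 / s:
  A. m/s: ✗ does not match
  B. L/s: ✓ matches
  C. m²/s: ✗ does not match
  D. L/min: ✓ matches
  E. m³/s: ✓ matches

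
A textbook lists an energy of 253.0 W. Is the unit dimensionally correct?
No

energy has SI base units: kg * m^2 / s^2
W does NOT reduce to kg * m^2 / s^2; a valid unit for energy would be e.g. J.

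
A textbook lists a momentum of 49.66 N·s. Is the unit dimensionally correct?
Yes

momentum has SI base units: kg * m / s
N·s reduces to the same SI base units, so it is a valid unit for momentum.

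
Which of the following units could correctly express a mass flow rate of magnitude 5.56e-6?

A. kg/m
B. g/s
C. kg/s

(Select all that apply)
B, C

mass flow rate has SI base units: kg / s

Checking each option against kg / s:
  A. kg/m: ✗ does not match
  B. g/s: ✓ matches
  C. kg/s: ✓ matches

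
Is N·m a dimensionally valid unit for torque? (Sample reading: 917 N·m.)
Yes

torque has SI base units: kg * m^2 / s^2
N·m reduces to the same SI base units, so it is a valid unit for torque.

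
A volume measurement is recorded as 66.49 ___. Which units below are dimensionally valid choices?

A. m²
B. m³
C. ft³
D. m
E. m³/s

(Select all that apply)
B, C

volume has SI base units: m^3

Checking each option against m^3:
  A. m²: ✗ does not match
  B. m³: ✓ matches
  C. ft³: ✓ matches
  D. m: ✗ does not match
  E. m³/s: ✗ does not match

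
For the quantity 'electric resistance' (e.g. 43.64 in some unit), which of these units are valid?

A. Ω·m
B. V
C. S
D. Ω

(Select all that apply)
D

electric resistance has SI base units: kg * m^2 / (A^2 * s^3)

Checking each option against kg * m^2 / (A^2 * s^3):
  A. Ω·m: ✗ does not match
  B. V: ✗ does not match
  C. S: ✗ does not match
  D. Ω: ✓ matches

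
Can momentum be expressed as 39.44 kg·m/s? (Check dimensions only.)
Yes

momentum has SI base units: kg * m / s
kg·m/s reduces to the same SI base units, so it is a valid unit for momentum.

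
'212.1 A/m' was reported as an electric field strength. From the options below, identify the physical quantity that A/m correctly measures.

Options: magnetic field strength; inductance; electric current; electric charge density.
magnetic field strength

electric field strength should have units dimensionally equivalent to kg * m / (A * s^3) (e.g. V/m).
The given unit 'A/m' reduces to A / m. Of the listed options, that is the dimensionality of magnetic field strength.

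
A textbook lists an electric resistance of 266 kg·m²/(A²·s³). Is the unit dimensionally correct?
Yes

electric resistance has SI base units: kg * m^2 / (A^2 * s^3)
kg·m²/(A²·s³) reduces to the same SI base units, so it is a valid unit for electric resistance.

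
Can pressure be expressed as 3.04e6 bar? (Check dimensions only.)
Yes

pressure has SI base units: kg / (m * s^2)
bar reduces to the same SI base units, so it is a valid unit for pressure.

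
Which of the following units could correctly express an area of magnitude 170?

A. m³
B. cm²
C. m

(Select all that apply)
B

area has SI base units: m^2

Checking each option against m^2:
  A. m³: ✗ does not match
  B. cm²: ✓ matches
  C. m: ✗ does not match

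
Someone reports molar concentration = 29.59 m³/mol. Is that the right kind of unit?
No

molar concentration has SI base units: mol / m^3
m³/mol does NOT reduce to mol / m^3; a valid unit for molar concentration would be e.g. mol/m³.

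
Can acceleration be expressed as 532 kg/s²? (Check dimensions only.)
No

acceleration has SI base units: m / s^2
kg/s² does NOT reduce to m / s^2; a valid unit for acceleration would be e.g. m/s².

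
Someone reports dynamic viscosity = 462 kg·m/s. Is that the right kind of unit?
No

dynamic viscosity has SI base units: kg / (m * s)
kg·m/s does NOT reduce to kg / (m * s); a valid unit for dynamic viscosity would be e.g. Pa·s.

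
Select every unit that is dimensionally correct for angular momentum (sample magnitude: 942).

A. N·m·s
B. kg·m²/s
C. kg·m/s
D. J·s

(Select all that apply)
A, B, D

angular momentum has SI base units: kg * m^2 / s

Checking each option against kg * m^2 / s:
  A. N·m·s: ✓ matches
  B. kg·m²/s: ✓ matches
  C. kg·m/s: ✗ does not match
  D. J·s: ✓ matches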